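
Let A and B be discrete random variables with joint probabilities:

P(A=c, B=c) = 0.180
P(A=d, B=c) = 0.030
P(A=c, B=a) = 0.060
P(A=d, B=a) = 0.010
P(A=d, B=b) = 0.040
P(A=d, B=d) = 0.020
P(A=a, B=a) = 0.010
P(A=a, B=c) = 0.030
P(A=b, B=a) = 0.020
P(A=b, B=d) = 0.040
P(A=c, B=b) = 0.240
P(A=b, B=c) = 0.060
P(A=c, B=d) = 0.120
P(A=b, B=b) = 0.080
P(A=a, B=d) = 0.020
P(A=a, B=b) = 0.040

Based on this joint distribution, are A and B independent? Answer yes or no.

Every cell satisfies P(A,B) = P(A)·P(B). For instance P(A=c) = 0.600, P(B=b) = 0.400, and 0.600×0.400 = 0.240 matches the joint entry. So A and B are independent.

yes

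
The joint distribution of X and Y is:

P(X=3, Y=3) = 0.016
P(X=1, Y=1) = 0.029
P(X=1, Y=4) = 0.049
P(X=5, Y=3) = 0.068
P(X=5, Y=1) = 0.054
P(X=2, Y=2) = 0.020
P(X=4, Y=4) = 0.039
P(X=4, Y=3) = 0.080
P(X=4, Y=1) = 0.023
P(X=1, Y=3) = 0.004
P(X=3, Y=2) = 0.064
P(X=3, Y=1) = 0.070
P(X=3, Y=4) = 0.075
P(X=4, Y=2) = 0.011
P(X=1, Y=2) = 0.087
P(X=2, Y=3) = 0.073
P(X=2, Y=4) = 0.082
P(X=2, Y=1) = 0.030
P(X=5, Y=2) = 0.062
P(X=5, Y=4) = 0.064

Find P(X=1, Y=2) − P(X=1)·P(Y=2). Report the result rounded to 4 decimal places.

P(X=1) = 0.029 + 0.087 + 0.004 + 0.049 = 0.169.
P(Y=2) = 0.087 + 0.020 + 0.064 + 0.011 + 0.062 = 0.244.
P(X=1, Y=2) − P(X=1)P(Y=2) = 0.087 − 0.169×0.244 = 0.0458.

0.0458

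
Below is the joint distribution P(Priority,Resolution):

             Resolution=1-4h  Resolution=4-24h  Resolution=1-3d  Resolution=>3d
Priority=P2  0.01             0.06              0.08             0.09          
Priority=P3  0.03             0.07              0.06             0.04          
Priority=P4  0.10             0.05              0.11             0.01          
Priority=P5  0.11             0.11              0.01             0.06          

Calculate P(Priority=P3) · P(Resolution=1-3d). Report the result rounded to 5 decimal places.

0.05200

P(Priority=P3) = 0.03 + 0.07 + 0.06 + 0.04 = 0.20.
P(Resolution=1-3d) = 0.08 + 0.06 + 0.11 + 0.01 = 0.26.
Product: 0.20 × 0.26 = 0.05200.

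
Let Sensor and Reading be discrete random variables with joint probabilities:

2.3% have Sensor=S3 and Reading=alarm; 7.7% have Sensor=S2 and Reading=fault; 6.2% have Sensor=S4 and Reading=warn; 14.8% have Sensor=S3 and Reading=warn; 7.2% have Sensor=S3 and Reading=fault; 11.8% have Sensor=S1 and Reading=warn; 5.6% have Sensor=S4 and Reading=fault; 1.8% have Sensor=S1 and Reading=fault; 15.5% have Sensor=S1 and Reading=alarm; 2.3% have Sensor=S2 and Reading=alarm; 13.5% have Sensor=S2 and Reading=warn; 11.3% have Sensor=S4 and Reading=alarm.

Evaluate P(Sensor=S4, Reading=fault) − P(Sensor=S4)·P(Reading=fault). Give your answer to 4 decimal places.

0.0045

P(Sensor=S4) = 0.062 + 0.113 + 0.056 = 0.231.
P(Reading=fault) = 0.018 + 0.077 + 0.072 + 0.056 = 0.223.
P(Sensor=S4, Reading=fault) − P(Sensor=S4)P(Reading=fault) = 0.056 − 0.231×0.223 = 0.0045.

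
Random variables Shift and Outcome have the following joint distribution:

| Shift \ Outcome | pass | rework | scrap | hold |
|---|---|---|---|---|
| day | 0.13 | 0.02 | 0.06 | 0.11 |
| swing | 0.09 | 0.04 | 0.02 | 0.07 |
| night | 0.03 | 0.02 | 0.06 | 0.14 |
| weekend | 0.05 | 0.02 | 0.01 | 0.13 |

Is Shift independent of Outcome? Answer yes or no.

P(Shift=night) = 0.25 and P(Outcome=pass) = 0.30, so their product is 0.0750, but P(Shift=night, Outcome=pass) = 0.03. Since these differ, Shift and Outcome are not independent.

no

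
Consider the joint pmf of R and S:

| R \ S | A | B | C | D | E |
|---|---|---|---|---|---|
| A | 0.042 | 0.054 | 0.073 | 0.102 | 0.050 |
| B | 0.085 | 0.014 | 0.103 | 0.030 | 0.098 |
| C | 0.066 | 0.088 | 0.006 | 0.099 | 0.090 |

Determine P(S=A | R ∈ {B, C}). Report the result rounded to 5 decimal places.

0.22239

P(R=B) = 0.085 + 0.014 + 0.103 + 0.030 + 0.098 = 0.330.
P(R=C) = 0.066 + 0.088 + 0.006 + 0.099 + 0.090 = 0.349.
P(R ∈ {B, C}) = 0.330 + 0.349 = 0.679; P(S=A, R ∈ {B, C}) = 0.085 + 0.066 = 0.151.
P(S=A | R ∈ {B, C}) = 0.151/0.679 = 0.22239.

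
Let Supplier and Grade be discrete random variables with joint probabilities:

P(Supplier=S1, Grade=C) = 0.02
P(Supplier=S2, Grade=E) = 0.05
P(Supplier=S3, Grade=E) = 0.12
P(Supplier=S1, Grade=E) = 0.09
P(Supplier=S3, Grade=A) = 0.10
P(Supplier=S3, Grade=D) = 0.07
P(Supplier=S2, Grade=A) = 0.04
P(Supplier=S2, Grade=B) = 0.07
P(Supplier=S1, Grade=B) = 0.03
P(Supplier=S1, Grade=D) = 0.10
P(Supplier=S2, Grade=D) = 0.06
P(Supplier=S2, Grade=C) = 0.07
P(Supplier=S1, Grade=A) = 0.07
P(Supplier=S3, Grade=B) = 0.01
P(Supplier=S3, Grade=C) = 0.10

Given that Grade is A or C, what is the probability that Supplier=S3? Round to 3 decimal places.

0.500

P(Grade=A) = 0.07 + 0.04 + 0.10 = 0.21.
P(Grade=C) = 0.02 + 0.07 + 0.10 = 0.19.
P(Grade ∈ {A, C}) = 0.21 + 0.19 = 0.40; P(Supplier=S3, Grade ∈ {A, C}) = 0.10 + 0.10 = 0.20.
P(Supplier=S3 | Grade ∈ {A, C}) = 0.20/0.40 = 0.500.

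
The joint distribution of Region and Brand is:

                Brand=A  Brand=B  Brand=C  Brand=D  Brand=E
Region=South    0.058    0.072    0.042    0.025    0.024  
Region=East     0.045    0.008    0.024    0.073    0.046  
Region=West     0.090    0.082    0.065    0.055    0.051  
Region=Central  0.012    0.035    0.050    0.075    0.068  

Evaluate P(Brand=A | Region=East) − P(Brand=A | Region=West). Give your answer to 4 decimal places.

-0.0328

P(Region=East) = 0.045 + 0.008 + 0.024 + 0.073 + 0.046 = 0.196; P(Brand=A | Region=East) = 0.045/0.196 = 0.22959.
P(Region=West) = 0.090 + 0.082 + 0.065 + 0.055 + 0.051 = 0.343; P(Brand=A | Region=West) = 0.090/0.343 = 0.26239.
Difference = -0.0328.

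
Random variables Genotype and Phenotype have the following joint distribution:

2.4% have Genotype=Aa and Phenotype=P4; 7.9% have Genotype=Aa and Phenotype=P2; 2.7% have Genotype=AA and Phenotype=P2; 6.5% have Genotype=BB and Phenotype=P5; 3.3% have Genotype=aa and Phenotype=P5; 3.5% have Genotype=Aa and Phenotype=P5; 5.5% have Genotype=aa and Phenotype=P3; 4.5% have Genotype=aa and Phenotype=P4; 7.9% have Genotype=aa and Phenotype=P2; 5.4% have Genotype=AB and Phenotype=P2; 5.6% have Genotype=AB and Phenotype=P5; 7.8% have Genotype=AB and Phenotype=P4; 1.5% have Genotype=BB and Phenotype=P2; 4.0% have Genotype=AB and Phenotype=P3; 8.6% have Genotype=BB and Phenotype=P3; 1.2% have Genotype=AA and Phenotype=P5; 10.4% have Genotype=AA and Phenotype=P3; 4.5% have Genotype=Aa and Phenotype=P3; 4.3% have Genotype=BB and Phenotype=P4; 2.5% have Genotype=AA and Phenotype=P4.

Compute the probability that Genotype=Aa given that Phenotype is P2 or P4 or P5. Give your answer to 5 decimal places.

P(Phenotype=P2) = 0.027 + 0.079 + 0.079 + 0.054 + 0.015 = 0.254.
P(Phenotype=P4) = 0.025 + 0.024 + 0.045 + 0.078 + 0.043 = 0.215.
P(Phenotype=P5) = 0.012 + 0.035 + 0.033 + 0.056 + 0.065 = 0.201.
P(Phenotype ∈ {P2, P4, P5}) = 0.254 + 0.215 + 0.201 = 0.670; P(Genotype=Aa, Phenotype ∈ {P2, P4, P5}) = 0.079 + 0.024 + 0.035 = 0.138.
P(Genotype=Aa | Phenotype ∈ {P2, P4, P5}) = 0.138/0.670 = 0.20597.

0.20597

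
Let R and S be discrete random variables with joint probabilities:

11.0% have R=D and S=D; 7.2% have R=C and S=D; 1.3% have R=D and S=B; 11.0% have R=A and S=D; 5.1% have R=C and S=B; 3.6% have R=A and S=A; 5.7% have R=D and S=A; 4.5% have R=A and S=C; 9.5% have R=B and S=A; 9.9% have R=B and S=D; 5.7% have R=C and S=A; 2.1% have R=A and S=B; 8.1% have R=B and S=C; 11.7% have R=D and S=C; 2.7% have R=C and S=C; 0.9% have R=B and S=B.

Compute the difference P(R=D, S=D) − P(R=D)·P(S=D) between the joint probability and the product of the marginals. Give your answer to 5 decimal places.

P(R=D) = 0.057 + 0.013 + 0.117 + 0.110 = 0.297.
P(S=D) = 0.110 + 0.099 + 0.072 + 0.110 = 0.391.
P(R=D, S=D) − P(R=D)P(S=D) = 0.110 − 0.297×0.391 = -0.00613.

-0.00613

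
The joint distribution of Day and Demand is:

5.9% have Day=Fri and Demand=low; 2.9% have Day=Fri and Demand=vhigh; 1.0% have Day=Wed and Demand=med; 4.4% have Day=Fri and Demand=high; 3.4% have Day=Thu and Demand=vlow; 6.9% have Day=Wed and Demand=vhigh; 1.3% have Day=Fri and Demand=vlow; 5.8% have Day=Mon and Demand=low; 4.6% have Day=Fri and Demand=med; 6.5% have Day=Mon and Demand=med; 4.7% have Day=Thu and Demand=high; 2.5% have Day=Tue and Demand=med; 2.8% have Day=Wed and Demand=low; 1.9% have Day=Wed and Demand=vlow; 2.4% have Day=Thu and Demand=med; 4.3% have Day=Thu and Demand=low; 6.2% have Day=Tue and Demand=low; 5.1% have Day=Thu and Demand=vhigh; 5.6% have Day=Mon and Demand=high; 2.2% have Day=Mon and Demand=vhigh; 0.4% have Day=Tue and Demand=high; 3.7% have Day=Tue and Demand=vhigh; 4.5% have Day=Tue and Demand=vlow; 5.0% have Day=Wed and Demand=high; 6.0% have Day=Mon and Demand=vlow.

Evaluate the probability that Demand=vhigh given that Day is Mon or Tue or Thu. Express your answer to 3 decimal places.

0.174

P(Day=Mon) = 0.060 + 0.058 + 0.065 + 0.056 + 0.022 = 0.261.
P(Day=Tue) = 0.045 + 0.062 + 0.025 + 0.004 + 0.037 = 0.173.
P(Day=Thu) = 0.034 + 0.043 + 0.024 + 0.047 + 0.051 = 0.199.
P(Day ∈ {Mon, Tue, Thu}) = 0.261 + 0.173 + 0.199 = 0.633; P(Demand=vhigh, Day ∈ {Mon, Tue, Thu}) = 0.022 + 0.037 + 0.051 = 0.110.
P(Demand=vhigh | Day ∈ {Mon, Tue, Thu}) = 0.110/0.633 = 0.174.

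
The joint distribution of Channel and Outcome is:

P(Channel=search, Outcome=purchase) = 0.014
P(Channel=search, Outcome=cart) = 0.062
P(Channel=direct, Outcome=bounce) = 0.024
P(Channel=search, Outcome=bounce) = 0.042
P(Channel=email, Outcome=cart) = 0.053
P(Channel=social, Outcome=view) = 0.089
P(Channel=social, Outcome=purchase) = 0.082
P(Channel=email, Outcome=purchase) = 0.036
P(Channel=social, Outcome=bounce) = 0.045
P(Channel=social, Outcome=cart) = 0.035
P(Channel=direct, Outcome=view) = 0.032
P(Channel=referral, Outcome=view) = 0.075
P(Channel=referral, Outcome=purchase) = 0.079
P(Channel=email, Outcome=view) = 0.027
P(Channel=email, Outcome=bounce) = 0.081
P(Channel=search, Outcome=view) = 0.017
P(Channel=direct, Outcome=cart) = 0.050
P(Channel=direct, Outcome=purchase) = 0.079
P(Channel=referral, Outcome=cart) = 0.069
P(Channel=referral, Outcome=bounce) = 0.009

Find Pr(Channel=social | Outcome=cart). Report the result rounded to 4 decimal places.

0.1301

P(Outcome=cart) = 0.053 + 0.062 + 0.035 + 0.050 + 0.069 = 0.269.
P(Channel=social | Outcome=cart) = 0.035/0.269 = 0.1301.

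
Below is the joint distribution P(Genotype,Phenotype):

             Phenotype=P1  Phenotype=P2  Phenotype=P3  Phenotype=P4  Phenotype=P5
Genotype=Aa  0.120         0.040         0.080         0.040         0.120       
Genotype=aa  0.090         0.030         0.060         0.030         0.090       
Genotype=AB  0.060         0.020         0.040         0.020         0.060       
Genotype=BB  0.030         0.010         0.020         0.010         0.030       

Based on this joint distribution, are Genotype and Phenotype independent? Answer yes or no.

Every cell satisfies P(Genotype,Phenotype) = P(Genotype)·P(Phenotype). For instance P(Genotype=Aa) = 0.400, P(Phenotype=P2) = 0.100, and 0.400×0.100 = 0.040 matches the joint entry. So Genotype and Phenotype are independent.

yes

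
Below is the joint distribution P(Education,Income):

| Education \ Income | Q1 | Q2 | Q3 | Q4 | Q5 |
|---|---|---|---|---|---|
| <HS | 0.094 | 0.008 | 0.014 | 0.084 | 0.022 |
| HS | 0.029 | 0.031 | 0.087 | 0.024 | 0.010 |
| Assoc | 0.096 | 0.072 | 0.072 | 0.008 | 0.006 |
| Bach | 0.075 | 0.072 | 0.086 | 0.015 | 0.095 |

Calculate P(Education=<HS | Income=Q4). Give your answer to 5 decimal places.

0.64122

P(Income=Q4) = 0.084 + 0.024 + 0.008 + 0.015 = 0.131.
P(Education=<HS | Income=Q4) = 0.084/0.131 = 0.64122.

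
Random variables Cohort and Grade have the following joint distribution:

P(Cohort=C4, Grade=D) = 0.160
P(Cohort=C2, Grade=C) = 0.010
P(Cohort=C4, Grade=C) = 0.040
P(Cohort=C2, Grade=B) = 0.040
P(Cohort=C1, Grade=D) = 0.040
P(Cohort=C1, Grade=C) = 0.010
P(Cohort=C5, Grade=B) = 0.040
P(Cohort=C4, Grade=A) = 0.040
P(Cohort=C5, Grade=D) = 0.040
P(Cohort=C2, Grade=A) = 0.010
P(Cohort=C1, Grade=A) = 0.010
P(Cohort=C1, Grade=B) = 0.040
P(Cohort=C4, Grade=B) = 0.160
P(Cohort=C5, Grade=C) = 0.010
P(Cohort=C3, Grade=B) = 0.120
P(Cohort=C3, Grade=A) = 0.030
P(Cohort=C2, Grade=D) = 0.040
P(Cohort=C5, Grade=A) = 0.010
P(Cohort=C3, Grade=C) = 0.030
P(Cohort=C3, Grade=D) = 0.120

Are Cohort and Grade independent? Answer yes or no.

yes

Every cell satisfies P(Cohort,Grade) = P(Cohort)·P(Grade). For instance P(Cohort=C2) = 0.100, P(Grade=C) = 0.100, and 0.100×0.100 = 0.010 matches the joint entry. So Cohort and Grade are independent.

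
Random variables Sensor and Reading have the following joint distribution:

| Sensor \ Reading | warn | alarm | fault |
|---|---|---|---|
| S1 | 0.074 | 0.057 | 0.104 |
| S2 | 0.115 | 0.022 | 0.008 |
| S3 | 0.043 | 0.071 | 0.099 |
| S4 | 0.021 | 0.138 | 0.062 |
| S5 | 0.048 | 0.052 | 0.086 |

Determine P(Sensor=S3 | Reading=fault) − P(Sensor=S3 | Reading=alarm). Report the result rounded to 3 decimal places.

0.067

P(Reading=fault) = 0.104 + 0.008 + 0.099 + 0.062 + 0.086 = 0.359; P(Sensor=S3 | Reading=fault) = 0.099/0.359 = 0.2758.
P(Reading=alarm) = 0.057 + 0.022 + 0.071 + 0.138 + 0.052 = 0.340; P(Sensor=S3 | Reading=alarm) = 0.071/0.340 = 0.2088.
Difference = 0.067.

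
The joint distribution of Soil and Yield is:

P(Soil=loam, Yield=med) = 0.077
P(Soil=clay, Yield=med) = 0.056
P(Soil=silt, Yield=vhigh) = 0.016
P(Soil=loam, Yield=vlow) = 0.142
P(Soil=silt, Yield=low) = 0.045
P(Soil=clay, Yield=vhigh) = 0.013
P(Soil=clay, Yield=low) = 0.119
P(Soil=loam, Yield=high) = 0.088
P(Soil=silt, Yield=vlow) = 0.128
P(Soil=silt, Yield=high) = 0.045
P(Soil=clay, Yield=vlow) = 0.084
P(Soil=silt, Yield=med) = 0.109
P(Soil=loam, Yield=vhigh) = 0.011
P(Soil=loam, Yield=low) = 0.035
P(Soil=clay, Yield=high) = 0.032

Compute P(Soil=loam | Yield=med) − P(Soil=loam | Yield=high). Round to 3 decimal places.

P(Yield=med) = 0.077 + 0.056 + 0.109 = 0.242; P(Soil=loam | Yield=med) = 0.077/0.242 = 0.3182.
P(Yield=high) = 0.088 + 0.032 + 0.045 = 0.165; P(Soil=loam | Yield=high) = 0.088/0.165 = 0.5333.
Difference = -0.215.

-0.215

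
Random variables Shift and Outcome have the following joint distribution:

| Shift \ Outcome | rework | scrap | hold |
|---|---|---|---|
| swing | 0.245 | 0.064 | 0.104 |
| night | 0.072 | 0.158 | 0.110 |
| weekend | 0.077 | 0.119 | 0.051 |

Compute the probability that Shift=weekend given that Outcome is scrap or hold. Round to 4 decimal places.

0.2805

P(Outcome=scrap) = 0.064 + 0.158 + 0.119 = 0.341.
P(Outcome=hold) = 0.104 + 0.110 + 0.051 = 0.265.
P(Outcome ∈ {scrap, hold}) = 0.341 + 0.265 = 0.606; P(Shift=weekend, Outcome ∈ {scrap, hold}) = 0.119 + 0.051 = 0.170.
P(Shift=weekend | Outcome ∈ {scrap, hold}) = 0.170/0.606 = 0.2805.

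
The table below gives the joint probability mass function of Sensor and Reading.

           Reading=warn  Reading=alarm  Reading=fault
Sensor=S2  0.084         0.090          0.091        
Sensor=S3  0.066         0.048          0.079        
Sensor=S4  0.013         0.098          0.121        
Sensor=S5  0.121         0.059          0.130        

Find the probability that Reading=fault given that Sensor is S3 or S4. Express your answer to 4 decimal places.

P(Sensor=S3) = 0.066 + 0.048 + 0.079 = 0.193.
P(Sensor=S4) = 0.013 + 0.098 + 0.121 = 0.232.
P(Sensor ∈ {S3, S4}) = 0.193 + 0.232 = 0.425; P(Reading=fault, Sensor ∈ {S3, S4}) = 0.079 + 0.121 = 0.200.
P(Reading=fault | Sensor ∈ {S3, S4}) = 0.200/0.425 = 0.4706.

0.4706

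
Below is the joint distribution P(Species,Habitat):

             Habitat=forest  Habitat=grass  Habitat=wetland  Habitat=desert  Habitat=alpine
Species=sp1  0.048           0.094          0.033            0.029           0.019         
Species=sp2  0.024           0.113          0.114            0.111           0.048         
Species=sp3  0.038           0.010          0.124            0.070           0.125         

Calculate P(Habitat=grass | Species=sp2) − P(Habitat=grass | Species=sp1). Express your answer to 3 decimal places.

-0.146

P(Species=sp2) = 0.024 + 0.113 + 0.114 + 0.111 + 0.048 = 0.410; P(Habitat=grass | Species=sp2) = 0.113/0.410 = 0.2756.
P(Species=sp1) = 0.048 + 0.094 + 0.033 + 0.029 + 0.019 = 0.223; P(Habitat=grass | Species=sp1) = 0.094/0.223 = 0.4215.
Difference = -0.146.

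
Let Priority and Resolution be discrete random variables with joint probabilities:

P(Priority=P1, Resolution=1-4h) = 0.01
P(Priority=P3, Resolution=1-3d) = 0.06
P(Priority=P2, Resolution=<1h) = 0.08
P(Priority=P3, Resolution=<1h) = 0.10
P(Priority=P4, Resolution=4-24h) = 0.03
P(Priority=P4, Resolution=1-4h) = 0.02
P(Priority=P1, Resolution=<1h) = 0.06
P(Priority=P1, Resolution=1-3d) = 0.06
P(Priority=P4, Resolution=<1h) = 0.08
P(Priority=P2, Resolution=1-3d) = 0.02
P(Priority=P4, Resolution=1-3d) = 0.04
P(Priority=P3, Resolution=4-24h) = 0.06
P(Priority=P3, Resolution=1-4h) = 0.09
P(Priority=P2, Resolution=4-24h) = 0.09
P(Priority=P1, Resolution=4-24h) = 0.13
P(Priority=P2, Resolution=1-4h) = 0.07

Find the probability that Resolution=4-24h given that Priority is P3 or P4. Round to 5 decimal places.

P(Priority=P3) = 0.10 + 0.09 + 0.06 + 0.06 = 0.31.
P(Priority=P4) = 0.08 + 0.02 + 0.03 + 0.04 = 0.17.
P(Priority ∈ {P3, P4}) = 0.31 + 0.17 = 0.48; P(Resolution=4-24h, Priority ∈ {P3, P4}) = 0.06 + 0.03 = 0.09.
P(Resolution=4-24h | Priority ∈ {P3, P4}) = 0.09/0.48 = 0.18750.

0.18750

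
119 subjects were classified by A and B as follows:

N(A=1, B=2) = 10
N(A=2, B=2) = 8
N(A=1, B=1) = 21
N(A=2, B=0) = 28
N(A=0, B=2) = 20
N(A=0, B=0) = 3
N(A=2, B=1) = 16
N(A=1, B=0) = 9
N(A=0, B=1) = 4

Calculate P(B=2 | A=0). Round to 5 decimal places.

Total with A=0: 3 + 4 + 20 = 27.
P(B=2 | A=0) = 20/27 = 0.74074.

0.74074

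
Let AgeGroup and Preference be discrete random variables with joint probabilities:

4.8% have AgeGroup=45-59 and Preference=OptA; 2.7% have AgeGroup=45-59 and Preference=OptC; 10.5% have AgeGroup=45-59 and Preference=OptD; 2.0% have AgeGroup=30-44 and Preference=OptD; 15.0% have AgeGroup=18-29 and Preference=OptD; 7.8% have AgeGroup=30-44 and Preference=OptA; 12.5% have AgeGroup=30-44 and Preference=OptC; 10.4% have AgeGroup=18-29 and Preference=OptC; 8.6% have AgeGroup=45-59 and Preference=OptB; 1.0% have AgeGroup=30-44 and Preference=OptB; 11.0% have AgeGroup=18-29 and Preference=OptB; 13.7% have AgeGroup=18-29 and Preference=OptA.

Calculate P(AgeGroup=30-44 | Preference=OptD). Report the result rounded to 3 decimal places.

0.073

P(Preference=OptD) = 0.150 + 0.020 + 0.105 = 0.275.
P(AgeGroup=30-44 | Preference=OptD) = 0.020/0.275 = 0.073.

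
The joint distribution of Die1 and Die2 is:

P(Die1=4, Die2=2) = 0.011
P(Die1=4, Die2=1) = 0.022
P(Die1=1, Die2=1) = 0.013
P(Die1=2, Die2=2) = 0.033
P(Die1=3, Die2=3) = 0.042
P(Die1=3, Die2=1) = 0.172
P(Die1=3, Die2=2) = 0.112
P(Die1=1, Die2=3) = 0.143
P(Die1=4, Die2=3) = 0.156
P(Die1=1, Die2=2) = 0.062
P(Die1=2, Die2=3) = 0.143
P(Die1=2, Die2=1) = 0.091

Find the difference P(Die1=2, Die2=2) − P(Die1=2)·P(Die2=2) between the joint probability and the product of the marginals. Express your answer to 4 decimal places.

-0.0252

P(Die1=2) = 0.091 + 0.033 + 0.143 = 0.267.
P(Die2=2) = 0.062 + 0.033 + 0.112 + 0.011 = 0.218.
P(Die1=2, Die2=2) − P(Die1=2)P(Die2=2) = 0.033 − 0.267×0.218 = -0.0252.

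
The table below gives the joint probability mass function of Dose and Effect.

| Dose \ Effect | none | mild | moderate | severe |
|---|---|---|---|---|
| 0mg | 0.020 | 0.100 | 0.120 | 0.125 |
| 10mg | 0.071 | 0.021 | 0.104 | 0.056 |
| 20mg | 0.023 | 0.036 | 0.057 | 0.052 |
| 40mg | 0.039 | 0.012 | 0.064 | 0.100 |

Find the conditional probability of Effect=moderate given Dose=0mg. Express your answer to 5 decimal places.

0.32877

P(Dose=0mg) = 0.020 + 0.100 + 0.120 + 0.125 = 0.365.
P(Effect=moderate | Dose=0mg) = 0.120/0.365 = 0.32877.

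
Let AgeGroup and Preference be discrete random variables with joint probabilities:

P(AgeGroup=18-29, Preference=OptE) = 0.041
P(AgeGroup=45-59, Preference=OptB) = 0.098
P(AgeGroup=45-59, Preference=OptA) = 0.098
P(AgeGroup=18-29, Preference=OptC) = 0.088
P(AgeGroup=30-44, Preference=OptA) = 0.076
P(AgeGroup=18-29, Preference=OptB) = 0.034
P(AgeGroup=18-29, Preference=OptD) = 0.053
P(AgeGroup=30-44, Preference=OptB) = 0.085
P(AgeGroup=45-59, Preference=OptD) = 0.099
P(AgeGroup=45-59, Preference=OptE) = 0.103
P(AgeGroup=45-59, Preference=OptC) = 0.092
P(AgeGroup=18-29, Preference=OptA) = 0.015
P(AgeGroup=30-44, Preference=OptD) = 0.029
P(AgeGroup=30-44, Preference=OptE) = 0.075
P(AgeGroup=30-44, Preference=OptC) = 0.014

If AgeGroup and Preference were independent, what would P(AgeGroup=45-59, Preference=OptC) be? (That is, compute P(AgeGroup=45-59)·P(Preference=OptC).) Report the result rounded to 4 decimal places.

0.0951

P(AgeGroup=45-59) = 0.098 + 0.098 + 0.092 + 0.099 + 0.103 = 0.490.
P(Preference=OptC) = 0.088 + 0.014 + 0.092 = 0.194.
Product: 0.490 × 0.194 = 0.0951.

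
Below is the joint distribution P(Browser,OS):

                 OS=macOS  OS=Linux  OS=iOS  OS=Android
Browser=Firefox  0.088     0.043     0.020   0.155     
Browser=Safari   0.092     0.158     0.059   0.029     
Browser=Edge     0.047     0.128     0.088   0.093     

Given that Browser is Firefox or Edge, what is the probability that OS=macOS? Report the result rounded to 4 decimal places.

P(Browser=Firefox) = 0.088 + 0.043 + 0.020 + 0.155 = 0.306.
P(Browser=Edge) = 0.047 + 0.128 + 0.088 + 0.093 = 0.356.
P(Browser ∈ {Firefox, Edge}) = 0.306 + 0.356 = 0.662; P(OS=macOS, Browser ∈ {Firefox, Edge}) = 0.088 + 0.047 = 0.135.
P(OS=macOS | Browser ∈ {Firefox, Edge}) = 0.135/0.662 = 0.2039.

0.2039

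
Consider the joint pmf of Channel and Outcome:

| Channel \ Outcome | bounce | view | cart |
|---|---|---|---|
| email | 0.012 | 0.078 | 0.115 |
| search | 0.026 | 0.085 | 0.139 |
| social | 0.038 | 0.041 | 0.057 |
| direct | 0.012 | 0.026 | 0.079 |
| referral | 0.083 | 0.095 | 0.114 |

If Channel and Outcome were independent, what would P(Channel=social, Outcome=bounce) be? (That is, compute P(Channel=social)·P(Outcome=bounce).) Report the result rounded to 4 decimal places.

P(Channel=social) = 0.038 + 0.041 + 0.057 = 0.136.
P(Outcome=bounce) = 0.012 + 0.026 + 0.038 + 0.012 + 0.083 = 0.171.
Product: 0.136 × 0.171 = 0.0233.

0.0233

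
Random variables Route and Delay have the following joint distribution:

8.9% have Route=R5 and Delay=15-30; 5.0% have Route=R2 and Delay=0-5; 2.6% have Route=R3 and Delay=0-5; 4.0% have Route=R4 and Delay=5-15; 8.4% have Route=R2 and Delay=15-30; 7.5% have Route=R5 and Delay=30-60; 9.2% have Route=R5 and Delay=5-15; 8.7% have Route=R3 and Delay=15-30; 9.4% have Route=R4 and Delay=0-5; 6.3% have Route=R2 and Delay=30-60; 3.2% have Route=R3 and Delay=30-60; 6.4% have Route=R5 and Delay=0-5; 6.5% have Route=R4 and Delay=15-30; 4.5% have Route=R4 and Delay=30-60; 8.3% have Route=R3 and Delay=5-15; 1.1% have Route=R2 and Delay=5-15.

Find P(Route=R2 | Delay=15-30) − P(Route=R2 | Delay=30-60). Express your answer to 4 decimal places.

P(Delay=15-30) = 0.084 + 0.087 + 0.065 + 0.089 = 0.325; P(Route=R2 | Delay=15-30) = 0.084/0.325 = 0.25846.
P(Delay=30-60) = 0.063 + 0.032 + 0.045 + 0.075 = 0.215; P(Route=R2 | Delay=30-60) = 0.063/0.215 = 0.29302.
Difference = -0.0346.

-0.0346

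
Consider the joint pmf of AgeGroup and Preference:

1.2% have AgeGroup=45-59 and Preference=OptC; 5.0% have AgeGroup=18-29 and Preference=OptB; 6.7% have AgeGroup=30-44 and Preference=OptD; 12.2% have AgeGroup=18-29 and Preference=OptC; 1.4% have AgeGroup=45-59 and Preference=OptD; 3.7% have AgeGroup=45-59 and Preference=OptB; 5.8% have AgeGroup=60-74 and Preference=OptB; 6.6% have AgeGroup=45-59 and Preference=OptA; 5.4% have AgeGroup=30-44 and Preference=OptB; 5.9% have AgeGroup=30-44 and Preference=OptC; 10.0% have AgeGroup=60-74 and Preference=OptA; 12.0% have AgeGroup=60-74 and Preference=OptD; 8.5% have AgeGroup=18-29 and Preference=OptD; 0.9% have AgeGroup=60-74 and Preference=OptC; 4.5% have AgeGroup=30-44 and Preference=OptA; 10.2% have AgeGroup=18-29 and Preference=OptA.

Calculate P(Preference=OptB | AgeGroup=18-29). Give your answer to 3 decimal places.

P(AgeGroup=18-29) = 0.102 + 0.050 + 0.122 + 0.085 = 0.359.
P(Preference=OptB | AgeGroup=18-29) = 0.050/0.359 = 0.139.

0.139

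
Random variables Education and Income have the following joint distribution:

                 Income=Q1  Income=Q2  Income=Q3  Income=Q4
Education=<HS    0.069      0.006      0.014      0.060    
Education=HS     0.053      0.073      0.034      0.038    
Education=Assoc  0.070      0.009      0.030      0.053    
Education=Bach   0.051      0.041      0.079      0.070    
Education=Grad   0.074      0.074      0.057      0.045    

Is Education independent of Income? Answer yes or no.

P(Education=HS) = 0.198 and P(Income=Q2) = 0.203, so their product is 0.04019, but P(Education=HS, Income=Q2) = 0.073. Since these differ, Education and Income are not independent.

no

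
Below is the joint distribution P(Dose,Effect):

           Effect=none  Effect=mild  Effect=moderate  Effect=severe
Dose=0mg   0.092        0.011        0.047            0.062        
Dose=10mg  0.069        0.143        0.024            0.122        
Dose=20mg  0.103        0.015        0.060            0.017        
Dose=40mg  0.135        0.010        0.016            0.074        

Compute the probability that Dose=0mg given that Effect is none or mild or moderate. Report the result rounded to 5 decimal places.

P(Effect=none) = 0.092 + 0.069 + 0.103 + 0.135 = 0.399.
P(Effect=mild) = 0.011 + 0.143 + 0.015 + 0.010 = 0.179.
P(Effect=moderate) = 0.047 + 0.024 + 0.060 + 0.016 = 0.147.
P(Effect ∈ {none, mild, moderate}) = 0.399 + 0.179 + 0.147 = 0.725; P(Dose=0mg, Effect ∈ {none, mild, moderate}) = 0.092 + 0.011 + 0.047 = 0.150.
P(Dose=0mg | Effect ∈ {none, mild, moderate}) = 0.150/0.725 = 0.20690.

0.20690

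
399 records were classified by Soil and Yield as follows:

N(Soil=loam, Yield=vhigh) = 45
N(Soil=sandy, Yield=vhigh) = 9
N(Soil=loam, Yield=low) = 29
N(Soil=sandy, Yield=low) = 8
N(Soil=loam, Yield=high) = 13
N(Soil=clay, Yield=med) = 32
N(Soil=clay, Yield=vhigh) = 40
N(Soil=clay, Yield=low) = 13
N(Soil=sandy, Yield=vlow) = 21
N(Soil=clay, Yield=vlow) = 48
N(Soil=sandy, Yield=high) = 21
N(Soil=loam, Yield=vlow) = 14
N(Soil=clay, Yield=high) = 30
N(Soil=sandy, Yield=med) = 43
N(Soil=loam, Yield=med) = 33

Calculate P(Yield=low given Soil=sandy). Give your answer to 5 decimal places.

0.07843

Total with Soil=sandy: 21 + 8 + 43 + 21 + 9 = 102.
P(Yield=low | Soil=sandy) = 8/102 = 0.07843.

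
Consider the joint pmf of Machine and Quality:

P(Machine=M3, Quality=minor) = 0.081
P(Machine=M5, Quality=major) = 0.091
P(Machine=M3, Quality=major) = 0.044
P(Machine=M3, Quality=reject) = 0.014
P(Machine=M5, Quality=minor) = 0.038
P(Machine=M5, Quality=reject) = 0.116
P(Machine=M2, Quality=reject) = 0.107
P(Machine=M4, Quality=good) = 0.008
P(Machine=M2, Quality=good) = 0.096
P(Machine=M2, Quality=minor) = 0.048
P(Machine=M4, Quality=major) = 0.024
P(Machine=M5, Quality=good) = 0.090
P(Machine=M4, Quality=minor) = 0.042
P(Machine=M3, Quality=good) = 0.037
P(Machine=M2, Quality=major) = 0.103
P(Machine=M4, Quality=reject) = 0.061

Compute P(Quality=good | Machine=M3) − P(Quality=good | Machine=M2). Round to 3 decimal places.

-0.061

P(Machine=M3) = 0.037 + 0.081 + 0.044 + 0.014 = 0.176; P(Quality=good | Machine=M3) = 0.037/0.176 = 0.2102.
P(Machine=M2) = 0.096 + 0.048 + 0.103 + 0.107 = 0.354; P(Quality=good | Machine=M2) = 0.096/0.354 = 0.2712.
Difference = -0.061.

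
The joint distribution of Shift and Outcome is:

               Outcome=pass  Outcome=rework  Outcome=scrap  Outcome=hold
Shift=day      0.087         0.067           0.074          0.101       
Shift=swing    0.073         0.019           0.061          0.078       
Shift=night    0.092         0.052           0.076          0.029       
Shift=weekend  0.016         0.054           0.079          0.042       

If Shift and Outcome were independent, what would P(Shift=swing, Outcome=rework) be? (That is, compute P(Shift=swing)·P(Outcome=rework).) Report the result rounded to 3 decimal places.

P(Shift=swing) = 0.073 + 0.019 + 0.061 + 0.078 = 0.231.
P(Outcome=rework) = 0.067 + 0.019 + 0.052 + 0.054 = 0.192.
Product: 0.231 × 0.192 = 0.044.

0.044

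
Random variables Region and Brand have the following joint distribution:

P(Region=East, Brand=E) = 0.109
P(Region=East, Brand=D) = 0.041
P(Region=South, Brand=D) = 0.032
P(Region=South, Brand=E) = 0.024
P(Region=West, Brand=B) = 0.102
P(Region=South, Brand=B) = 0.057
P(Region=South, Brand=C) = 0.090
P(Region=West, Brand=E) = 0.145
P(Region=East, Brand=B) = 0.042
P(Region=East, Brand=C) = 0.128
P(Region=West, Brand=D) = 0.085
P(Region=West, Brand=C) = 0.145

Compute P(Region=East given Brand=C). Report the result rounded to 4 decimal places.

P(Brand=C) = 0.090 + 0.128 + 0.145 = 0.363.
P(Region=East | Brand=C) = 0.128/0.363 = 0.3526.

0.3526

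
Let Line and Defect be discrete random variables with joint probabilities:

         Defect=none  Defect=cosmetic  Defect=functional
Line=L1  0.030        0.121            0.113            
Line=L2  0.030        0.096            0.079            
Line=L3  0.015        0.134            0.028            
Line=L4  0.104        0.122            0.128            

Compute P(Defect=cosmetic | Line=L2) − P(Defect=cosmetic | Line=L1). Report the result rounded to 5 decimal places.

0.00996

P(Line=L2) = 0.030 + 0.096 + 0.079 = 0.205; P(Defect=cosmetic | Line=L2) = 0.096/0.205 = 0.468293.
P(Line=L1) = 0.030 + 0.121 + 0.113 = 0.264; P(Defect=cosmetic | Line=L1) = 0.121/0.264 = 0.458333.
Difference = 0.00996.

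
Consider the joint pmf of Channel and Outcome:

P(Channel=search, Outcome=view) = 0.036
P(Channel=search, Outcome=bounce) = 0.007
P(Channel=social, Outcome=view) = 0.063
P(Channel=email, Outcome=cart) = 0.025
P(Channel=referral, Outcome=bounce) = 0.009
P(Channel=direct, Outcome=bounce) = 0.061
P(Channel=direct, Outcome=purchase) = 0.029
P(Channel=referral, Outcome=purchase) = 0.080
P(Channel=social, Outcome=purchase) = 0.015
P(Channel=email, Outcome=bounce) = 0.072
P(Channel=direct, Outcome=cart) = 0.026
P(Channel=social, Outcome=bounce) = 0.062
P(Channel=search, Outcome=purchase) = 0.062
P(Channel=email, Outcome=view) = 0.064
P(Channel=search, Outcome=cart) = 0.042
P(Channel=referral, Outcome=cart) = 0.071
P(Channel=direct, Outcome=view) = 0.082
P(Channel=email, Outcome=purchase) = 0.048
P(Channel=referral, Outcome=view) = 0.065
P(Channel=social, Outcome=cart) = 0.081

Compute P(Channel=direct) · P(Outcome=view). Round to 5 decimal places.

P(Channel=direct) = 0.061 + 0.082 + 0.026 + 0.029 = 0.198.
P(Outcome=view) = 0.064 + 0.036 + 0.063 + 0.082 + 0.065 = 0.310.
Product: 0.198 × 0.310 = 0.06138.

0.06138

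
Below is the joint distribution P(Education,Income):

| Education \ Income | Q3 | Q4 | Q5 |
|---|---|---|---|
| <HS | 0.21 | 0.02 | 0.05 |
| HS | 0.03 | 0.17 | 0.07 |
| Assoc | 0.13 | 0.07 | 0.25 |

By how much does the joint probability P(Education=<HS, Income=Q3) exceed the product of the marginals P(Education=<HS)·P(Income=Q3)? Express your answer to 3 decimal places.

P(Education=<HS) = 0.21 + 0.02 + 0.05 = 0.28.
P(Income=Q3) = 0.21 + 0.03 + 0.13 = 0.37.
P(Education=<HS, Income=Q3) − P(Education=<HS)P(Income=Q3) = 0.21 − 0.28×0.37 = 0.106.

0.106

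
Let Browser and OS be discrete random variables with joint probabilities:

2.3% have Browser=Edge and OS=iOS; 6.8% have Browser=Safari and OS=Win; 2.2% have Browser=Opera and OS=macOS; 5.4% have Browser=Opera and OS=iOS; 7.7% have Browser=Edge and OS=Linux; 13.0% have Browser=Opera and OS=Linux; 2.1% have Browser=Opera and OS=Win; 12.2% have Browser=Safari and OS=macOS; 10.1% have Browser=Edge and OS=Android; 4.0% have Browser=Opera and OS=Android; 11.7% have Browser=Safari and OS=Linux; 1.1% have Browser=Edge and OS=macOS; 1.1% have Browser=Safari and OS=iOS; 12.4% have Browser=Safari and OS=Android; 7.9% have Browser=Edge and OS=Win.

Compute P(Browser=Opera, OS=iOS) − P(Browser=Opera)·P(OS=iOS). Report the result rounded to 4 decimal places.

P(Browser=Opera) = 0.021 + 0.022 + 0.130 + 0.054 + 0.040 = 0.267.
P(OS=iOS) = 0.011 + 0.023 + 0.054 = 0.088.
P(Browser=Opera, OS=iOS) − P(Browser=Opera)P(OS=iOS) = 0.054 − 0.267×0.088 = 0.0305.

0.0305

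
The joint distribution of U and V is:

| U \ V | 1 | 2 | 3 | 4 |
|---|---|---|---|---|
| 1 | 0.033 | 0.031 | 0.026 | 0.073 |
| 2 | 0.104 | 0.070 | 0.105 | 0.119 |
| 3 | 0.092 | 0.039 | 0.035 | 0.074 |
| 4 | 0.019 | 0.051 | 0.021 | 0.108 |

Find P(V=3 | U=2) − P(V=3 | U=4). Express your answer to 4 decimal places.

0.1583

P(U=2) = 0.104 + 0.070 + 0.105 + 0.119 = 0.398; P(V=3 | U=2) = 0.105/0.398 = 0.26382.
P(U=4) = 0.019 + 0.051 + 0.021 + 0.108 = 0.199; P(V=3 | U=4) = 0.021/0.199 = 0.10553.
Difference = 0.1583.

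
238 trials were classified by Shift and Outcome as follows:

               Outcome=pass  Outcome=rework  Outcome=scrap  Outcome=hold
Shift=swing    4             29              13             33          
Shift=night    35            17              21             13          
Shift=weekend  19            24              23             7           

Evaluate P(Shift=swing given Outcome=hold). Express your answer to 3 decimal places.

0.623

Total with Outcome=hold: 33 + 13 + 7 = 53.
P(Shift=swing | Outcome=hold) = 33/53 = 0.623.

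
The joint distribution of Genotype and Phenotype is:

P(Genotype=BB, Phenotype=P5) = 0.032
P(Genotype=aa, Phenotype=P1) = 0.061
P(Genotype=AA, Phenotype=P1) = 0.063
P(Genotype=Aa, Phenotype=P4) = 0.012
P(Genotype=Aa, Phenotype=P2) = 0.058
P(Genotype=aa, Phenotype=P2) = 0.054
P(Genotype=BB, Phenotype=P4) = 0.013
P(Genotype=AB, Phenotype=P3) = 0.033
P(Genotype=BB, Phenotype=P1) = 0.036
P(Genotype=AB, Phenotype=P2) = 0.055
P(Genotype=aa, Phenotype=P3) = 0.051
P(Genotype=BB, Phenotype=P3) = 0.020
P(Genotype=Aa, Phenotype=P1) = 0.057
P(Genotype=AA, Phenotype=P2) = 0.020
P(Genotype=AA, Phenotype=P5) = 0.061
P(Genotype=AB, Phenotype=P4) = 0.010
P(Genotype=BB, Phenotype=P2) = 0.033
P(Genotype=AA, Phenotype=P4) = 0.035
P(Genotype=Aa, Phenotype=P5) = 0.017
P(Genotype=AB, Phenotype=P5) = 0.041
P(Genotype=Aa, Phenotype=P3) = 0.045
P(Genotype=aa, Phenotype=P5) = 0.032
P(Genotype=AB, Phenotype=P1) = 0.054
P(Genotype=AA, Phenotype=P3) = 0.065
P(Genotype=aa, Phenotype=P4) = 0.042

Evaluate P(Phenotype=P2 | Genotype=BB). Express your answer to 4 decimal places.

P(Genotype=BB) = 0.036 + 0.033 + 0.020 + 0.013 + 0.032 = 0.134.
P(Phenotype=P2 | Genotype=BB) = 0.033/0.134 = 0.2463.

0.2463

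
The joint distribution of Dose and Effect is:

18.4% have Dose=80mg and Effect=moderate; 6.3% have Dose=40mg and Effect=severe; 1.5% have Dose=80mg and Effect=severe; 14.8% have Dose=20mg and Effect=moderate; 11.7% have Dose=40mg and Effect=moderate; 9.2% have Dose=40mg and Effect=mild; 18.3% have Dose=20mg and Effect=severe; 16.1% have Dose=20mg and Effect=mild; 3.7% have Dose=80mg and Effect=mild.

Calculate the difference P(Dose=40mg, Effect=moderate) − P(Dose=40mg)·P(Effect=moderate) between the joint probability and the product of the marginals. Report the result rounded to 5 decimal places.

P(Dose=40mg) = 0.092 + 0.117 + 0.063 = 0.272.
P(Effect=moderate) = 0.148 + 0.117 + 0.184 = 0.449.
P(Dose=40mg, Effect=moderate) − P(Dose=40mg)P(Effect=moderate) = 0.117 − 0.272×0.449 = -0.00513.

-0.00513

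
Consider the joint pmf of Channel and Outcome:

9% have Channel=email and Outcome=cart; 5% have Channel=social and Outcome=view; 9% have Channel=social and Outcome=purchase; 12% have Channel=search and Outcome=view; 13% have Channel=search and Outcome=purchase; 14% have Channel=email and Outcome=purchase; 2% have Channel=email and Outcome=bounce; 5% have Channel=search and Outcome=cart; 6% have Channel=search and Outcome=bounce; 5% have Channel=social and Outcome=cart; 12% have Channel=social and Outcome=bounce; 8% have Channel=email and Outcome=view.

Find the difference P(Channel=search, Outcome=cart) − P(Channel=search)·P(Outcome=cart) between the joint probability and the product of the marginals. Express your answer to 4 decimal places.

P(Channel=search) = 0.06 + 0.12 + 0.05 + 0.13 = 0.36.
P(Outcome=cart) = 0.09 + 0.05 + 0.05 = 0.19.
P(Channel=search, Outcome=cart) − P(Channel=search)P(Outcome=cart) = 0.05 − 0.36×0.19 = -0.0184.

-0.0184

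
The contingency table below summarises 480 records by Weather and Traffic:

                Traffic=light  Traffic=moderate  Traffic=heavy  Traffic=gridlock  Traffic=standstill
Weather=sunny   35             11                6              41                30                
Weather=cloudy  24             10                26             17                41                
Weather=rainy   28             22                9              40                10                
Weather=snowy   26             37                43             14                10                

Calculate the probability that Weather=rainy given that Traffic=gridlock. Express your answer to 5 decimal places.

Total with Traffic=gridlock: 41 + 17 + 40 + 14 = 112.
P(Weather=rainy | Traffic=gridlock) = 40/112 = 0.35714.

0.35714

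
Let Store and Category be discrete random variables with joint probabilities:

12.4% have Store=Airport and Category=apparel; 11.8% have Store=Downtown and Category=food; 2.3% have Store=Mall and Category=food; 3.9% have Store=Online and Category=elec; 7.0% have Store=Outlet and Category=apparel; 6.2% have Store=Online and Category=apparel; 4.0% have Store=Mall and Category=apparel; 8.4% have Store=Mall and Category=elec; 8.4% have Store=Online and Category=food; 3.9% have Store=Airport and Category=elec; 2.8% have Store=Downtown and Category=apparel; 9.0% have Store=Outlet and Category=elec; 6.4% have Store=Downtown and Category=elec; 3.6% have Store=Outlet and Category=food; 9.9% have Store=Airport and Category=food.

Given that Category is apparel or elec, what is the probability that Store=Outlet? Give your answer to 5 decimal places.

0.25000

P(Category=apparel) = 0.028 + 0.040 + 0.124 + 0.070 + 0.062 = 0.324.
P(Category=elec) = 0.064 + 0.084 + 0.039 + 0.090 + 0.039 = 0.316.
P(Category ∈ {apparel, elec}) = 0.324 + 0.316 = 0.640; P(Store=Outlet, Category ∈ {apparel, elec}) = 0.070 + 0.090 = 0.160.
P(Store=Outlet | Category ∈ {apparel, elec}) = 0.160/0.640 = 0.25000.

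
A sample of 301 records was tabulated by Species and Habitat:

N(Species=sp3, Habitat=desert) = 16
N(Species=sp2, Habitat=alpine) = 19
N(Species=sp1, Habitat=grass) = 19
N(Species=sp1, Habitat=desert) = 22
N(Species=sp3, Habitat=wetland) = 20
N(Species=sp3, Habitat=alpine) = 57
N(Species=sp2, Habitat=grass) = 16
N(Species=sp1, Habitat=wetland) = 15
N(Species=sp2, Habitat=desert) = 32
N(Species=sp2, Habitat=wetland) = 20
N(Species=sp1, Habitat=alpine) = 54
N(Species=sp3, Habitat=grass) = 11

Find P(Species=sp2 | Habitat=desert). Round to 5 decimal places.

Total with Habitat=desert: 22 + 32 + 16 = 70.
P(Species=sp2 | Habitat=desert) = 32/70 = 0.45714.

0.45714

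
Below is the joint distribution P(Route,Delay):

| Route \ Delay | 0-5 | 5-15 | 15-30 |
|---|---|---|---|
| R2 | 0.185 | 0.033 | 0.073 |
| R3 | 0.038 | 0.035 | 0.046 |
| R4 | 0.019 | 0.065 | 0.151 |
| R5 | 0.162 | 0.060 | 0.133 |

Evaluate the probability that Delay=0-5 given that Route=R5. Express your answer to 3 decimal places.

P(Route=R5) = 0.162 + 0.060 + 0.133 = 0.355.
P(Delay=0-5 | Route=R5) = 0.162/0.355 = 0.456.

0.456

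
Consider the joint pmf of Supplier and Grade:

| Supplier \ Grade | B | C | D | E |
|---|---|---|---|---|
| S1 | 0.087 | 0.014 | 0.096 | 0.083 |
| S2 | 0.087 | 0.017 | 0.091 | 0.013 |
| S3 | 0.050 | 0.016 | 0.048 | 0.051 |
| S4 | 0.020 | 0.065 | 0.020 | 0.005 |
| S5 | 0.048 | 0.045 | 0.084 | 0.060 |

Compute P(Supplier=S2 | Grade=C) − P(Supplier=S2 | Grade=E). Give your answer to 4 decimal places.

P(Grade=C) = 0.014 + 0.017 + 0.016 + 0.065 + 0.045 = 0.157; P(Supplier=S2 | Grade=C) = 0.017/0.157 = 0.10828.
P(Grade=E) = 0.083 + 0.013 + 0.051 + 0.005 + 0.060 = 0.212; P(Supplier=S2 | Grade=E) = 0.013/0.212 = 0.06132.
Difference = 0.0470.

0.0470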